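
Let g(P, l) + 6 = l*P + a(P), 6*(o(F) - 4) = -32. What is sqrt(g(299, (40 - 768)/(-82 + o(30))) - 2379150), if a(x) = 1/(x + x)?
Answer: I*sqrt(531163510682090)/14950 ≈ 1541.6*I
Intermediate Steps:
a(x) = 1/(2*x)
o(F) = -4/3 (o(F) = 4 + (1/6)*(-32) = 4 - 16/3 = -4/3)
g(P, l) = -6 + 1/(2*P) + P*l (g(P, l) = -6 + (l*P + 1/(2*P)) = -6 + (P*l + 1/(2*P)) = -6 + (1/(2*P) + P*l) = -6 + 1/(2*P) + P*l)
sqrt(g(299, (40 - 768)/(-82 + o(30))) - 2379150) = sqrt((-6 + (1/2)/299 + 299*((40 - 768)/(-82 - 4/3))) - 2379150) = sqrt((-6 + (1/2)*(1/299) + 299*(-728/(-250/3))) - 2379150) = sqrt((-6 + 1/598 + 299*(-728*(-3/250))) - 2379150) = sqrt((-6 + 1/598 + 299*(1092/125)) - 2379150) = sqrt((-6 + 1/598 + 326508/125) - 2379150) = sqrt(194803409/74750 - 2379150) = sqrt(-177646659091/74750) = I*sqrt(531163510682090)/14950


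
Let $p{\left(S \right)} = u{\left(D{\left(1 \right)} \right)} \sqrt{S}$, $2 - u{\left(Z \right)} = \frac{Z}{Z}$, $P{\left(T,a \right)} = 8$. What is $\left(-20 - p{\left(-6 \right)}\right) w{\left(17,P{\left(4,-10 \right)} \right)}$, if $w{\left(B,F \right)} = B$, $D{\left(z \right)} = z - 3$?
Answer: $-340 - 17 i \sqrt{6} \approx -340.0 - 41.641 i$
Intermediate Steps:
$D{\left(z \right)} = -3 + z$
$u{\left(Z \right)} = 1$ ($u{\left(Z \right)} = 2 - \frac{Z}{Z} = 2 - 1 = 1$)
$p{\left(S \right)} = \sqrt{S}$ ($p{\left(S \right)} = 1 \sqrt{S} = \sqrt{S}$)
$\left(-20 - p{\left(-6 \right)}\right) w{\left(17,P{\left(4,-10 \right)} \right)} = \left(-20 - \sqrt{-6}\right) 17 = \left(-20 - i \sqrt{6}\right) 17 = -340 - 17 i \sqrt{6}$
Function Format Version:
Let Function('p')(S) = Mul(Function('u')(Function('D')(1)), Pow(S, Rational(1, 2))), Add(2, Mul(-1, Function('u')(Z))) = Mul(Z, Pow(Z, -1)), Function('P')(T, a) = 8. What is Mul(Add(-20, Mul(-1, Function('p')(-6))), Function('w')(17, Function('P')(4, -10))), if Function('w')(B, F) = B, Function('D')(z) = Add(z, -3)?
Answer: Add(-340, Mul(-17, I, Pow(6, Rational(1, 2)))) ≈ Add(-340.00, Mul(-41.641, I))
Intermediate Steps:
Function('D')(z) = Add(-3, z)
Function('u')(Z) = 1 (Function('u')(Z) = Add(2, Mul(-1, Mul(Z, Pow(Z, -1)))) = Add(2, Mul(-1, 1)) = Add(2, -1) = 1)
Function('p')(S) = Pow(S, Rational(1, 2)) (Function('p')(S) = Mul(1, Pow(S, Rational(1, 2))) = Pow(S, Rational(1, 2)))
Mul(Add(-20, Mul(-1, Function('p')(-6))), Function('w')(17, Function('P')(4, -10))) = Mul(Add(-20, Mul(-1, Pow(-6, Rational(1, 2)))), 17) = Mul(Add(-20, Mul(-1, Mul(I, Pow(6, Rational(1, 2))))), 17) = Mul(Add(-20, Mul(-1, I, Pow(6, Rational(1, 2)))), 17) = Add(-340, Mul(-17, I, Pow(6, Rational(1, 2))))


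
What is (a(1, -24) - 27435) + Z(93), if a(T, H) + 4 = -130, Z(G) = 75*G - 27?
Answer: -20621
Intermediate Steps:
Z(G) = -27 + 75*G
a(T, H) = -134 (a(T, H) = -4 - 130 = -134)
(a(1, -24) - 27435) + Z(93) = (-134 - 27435) + (-27 + 75*93) = -27569 + (-27 + 6975) = -27569 + 6948 = -20621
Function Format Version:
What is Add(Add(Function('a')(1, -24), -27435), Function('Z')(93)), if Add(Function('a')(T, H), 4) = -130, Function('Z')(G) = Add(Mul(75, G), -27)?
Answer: -20621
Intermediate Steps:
Function('Z')(G) = Add(-27, Mul(75, G))
Function('a')(T, H) = -134 (Function('a')(T, H) = Add(-4, -130) = -134)
Add(Add(Function('a')(1, -24), -27435), Function('Z')(93)) = Add(Add(-134, -27435), Add(-27, Mul(75, 93))) = Add(-27569, Add(-27, 6975)) = Add(-27569, 6948) = -20621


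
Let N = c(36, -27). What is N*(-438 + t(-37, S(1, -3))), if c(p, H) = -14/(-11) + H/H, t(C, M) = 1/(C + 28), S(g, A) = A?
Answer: -98575/99 ≈ -995.71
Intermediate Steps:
t(C, M) = 1/(28 + C)
c(p, H) = 25/11 (c(p, H) = -14*(-1/11) + 1 = 14/11 + 1 = 25/11)
N = 25/11 ≈ 2.2727
N*(-438 + t(-37, S(1, -3))) = 25*(-438 + 1/(28 - 37))/11 = 25*(-438 + 1/(-9))/11 = 25*(-438 - 1/9)/11 = (25/11)*(-3943/9) = -98575/99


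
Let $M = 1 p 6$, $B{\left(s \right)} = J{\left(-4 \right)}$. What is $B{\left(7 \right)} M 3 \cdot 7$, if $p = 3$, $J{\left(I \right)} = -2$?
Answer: $-756$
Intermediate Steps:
$B{\left(s \right)} = -2$
$M = 18$ ($M = 1 \cdot 3 \cdot 6 = 3 \cdot 6 = 18$)
$B{\left(7 \right)} M 3 \cdot 7 = - 2 \cdot 18 \cdot 3 \cdot 7 = \left(-2\right) 54 \cdot 7 = \left(-108\right) 7 = -756$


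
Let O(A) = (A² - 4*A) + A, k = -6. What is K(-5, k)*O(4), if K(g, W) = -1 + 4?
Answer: 12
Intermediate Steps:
K(g, W) = 3
O(A) = A² - 3*A
K(-5, k)*O(4) = 3*(4*(-3 + 4)) = 3*(4*1) = 3*4 = 12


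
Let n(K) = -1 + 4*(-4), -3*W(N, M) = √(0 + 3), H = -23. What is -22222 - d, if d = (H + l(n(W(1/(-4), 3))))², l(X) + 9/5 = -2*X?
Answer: -557666/25 ≈ -22307.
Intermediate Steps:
W(N, M) = -√3/3 (W(N, M) = -√(0 + 3)/3 = -√3/3)
n(K) = -17 (n(K) = -1 - 16 = -17)
l(X) = -9/5 - 2*X
d = 2116/25 (d = (-23 + (-9/5 - 2*(-17)))² = (-23 + (-9/5 + 34))² = (-23 + 161/5)² = (46/5)² = 2116/25 ≈ 84.640)
-22222 - d = -22222 - 1*2116/25 = -22222 - 2116/25 = -557666/25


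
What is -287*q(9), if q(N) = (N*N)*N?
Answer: -209223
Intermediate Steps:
q(N) = N**3 (q(N) = N**2*N = N**3)
-287*q(9) = -287*9**3 = -287*729 = -209223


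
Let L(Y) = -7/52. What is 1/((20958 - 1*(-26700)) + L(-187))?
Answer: 52/2478209 ≈ 2.0983e-5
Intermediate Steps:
L(Y) = -7/52 (L(Y) = -7*1/52 = -7/52)
1/((20958 - 1*(-26700)) + L(-187)) = 1/((20958 - 1*(-26700)) - 7/52) = 1/((20958 + 26700) - 7/52) = 1/(47658 - 7/52) = 1/(2478209/52) = 52/2478209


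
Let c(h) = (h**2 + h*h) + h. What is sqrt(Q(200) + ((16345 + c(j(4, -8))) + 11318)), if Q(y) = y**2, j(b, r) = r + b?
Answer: sqrt(67691) ≈ 260.17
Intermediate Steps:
j(b, r) = b + r
c(h) = h + 2*h**2 (c(h) = (h**2 + h**2) + h = 2*h**2 + h = h + 2*h**2)
sqrt(Q(200) + ((16345 + c(j(4, -8))) + 11318)) = sqrt(200**2 + ((16345 + (4 - 8)*(1 + 2*(4 - 8))) + 11318)) = sqrt(40000 + ((16345 - 4*(1 + 2*(-4))) + 11318)) = sqrt(40000 + ((16345 - 4*(1 - 8)) + 11318)) = sqrt(40000 + ((16345 - 4*(-7)) + 11318)) = sqrt(40000 + ((16345 + 28) + 11318)) = sqrt(40000 + (16373 + 11318)) = sqrt(40000 + 27691) = sqrt(67691)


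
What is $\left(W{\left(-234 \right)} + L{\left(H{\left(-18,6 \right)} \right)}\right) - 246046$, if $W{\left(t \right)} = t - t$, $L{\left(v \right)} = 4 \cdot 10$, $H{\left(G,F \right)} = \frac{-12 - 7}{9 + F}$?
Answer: $-246006$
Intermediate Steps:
$H{\left(G,F \right)} = - \frac{19}{9 + F}$
$L{\left(v \right)} = 40$
$W{\left(t \right)} = 0$
$\left(W{\left(-234 \right)} + L{\left(H{\left(-18,6 \right)} \right)}\right) - 246046 = \left(0 + 40\right) - 246046 = 40 - 246046 = -246006$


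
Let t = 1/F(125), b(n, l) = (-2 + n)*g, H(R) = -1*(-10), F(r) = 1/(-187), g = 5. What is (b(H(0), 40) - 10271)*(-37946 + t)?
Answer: 390138723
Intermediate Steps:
F(r) = -1/187
H(R) = 10
b(n, l) = -10 + 5*n (b(n, l) = (-2 + n)*5 = -10 + 5*n)
t = -187 (t = 1/(-1/187) = -187)
(b(H(0), 40) - 10271)*(-37946 + t) = ((-10 + 5*10) - 10271)*(-37946 - 187) = ((-10 + 50) - 10271)*(-38133) = (40 - 10271)*(-38133) = -10231*(-38133) = 390138723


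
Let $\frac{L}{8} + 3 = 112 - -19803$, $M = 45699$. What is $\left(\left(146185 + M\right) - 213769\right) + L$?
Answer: $137411$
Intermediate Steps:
$L = 159296$ ($L = -24 + 8 \left(112 - -19803\right) = -24 + 8 \left(112 + 19803\right) = -24 + 8 \cdot 19915 = -24 + 159320 = 159296$)
$\left(\left(146185 + M\right) - 213769\right) + L = \left(\left(146185 + 45699\right) - 213769\right) + 159296 = \left(191884 - 213769\right) + 159296 = -21885 + 159296 = 137411$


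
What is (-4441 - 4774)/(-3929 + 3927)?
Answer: 9215/2 ≈ 4607.5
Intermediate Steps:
(-4441 - 4774)/(-3929 + 3927) = -9215/(-2) = -9215*(-½) = 9215/2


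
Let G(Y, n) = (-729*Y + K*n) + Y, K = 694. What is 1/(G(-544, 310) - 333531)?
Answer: 1/277641 ≈ 3.6018e-6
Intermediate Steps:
G(Y, n) = -728*Y + 694*n (G(Y, n) = (-729*Y + 694*n) + Y = -728*Y + 694*n)
1/(G(-544, 310) - 333531) = 1/((-728*(-544) + 694*310) - 333531) = 1/((396032 + 215140) - 333531) = 1/(611172 - 333531) = 1/277641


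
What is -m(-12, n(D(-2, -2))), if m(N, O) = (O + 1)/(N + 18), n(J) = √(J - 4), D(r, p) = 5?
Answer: -⅓ ≈ -0.33333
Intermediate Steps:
n(J) = √(-4 + J)
m(N, O) = (1 + O)/(18 + N)
-m(-12, n(D(-2, -2))) = -(1 + √(-4 + 5))/(18 - 12) = -(1 + √1)/6 = -(1 + 1)/6 = -2/6 = -1*⅓ = -⅓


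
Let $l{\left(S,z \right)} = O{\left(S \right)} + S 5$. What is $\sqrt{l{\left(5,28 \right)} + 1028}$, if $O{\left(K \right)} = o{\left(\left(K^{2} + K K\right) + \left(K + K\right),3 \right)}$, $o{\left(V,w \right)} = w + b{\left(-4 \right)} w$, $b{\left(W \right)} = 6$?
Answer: $\sqrt{1074} \approx 32.772$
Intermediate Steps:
$o{\left(V,w \right)} = 7 w$ ($o{\left(V,w \right)} = w + 6 w = 7 w$)
$O{\left(K \right)} = 21$ ($O{\left(K \right)} = 7 \cdot 3 = 21$)
$l{\left(S,z \right)} = 21 + 5 S$ ($l{\left(S,z \right)} = 21 + S 5 = 21 + 5 S$)
$\sqrt{l{\left(5,28 \right)} + 1028} = \sqrt{\left(21 + 5 \cdot 5\right) + 1028} = \sqrt{\left(21 + 25\right) + 1028} = \sqrt{46 + 1028} = \sqrt{1074}$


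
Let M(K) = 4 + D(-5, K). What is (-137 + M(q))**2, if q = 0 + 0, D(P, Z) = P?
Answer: 19044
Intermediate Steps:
q = 0
M(K) = -1 (M(K) = 4 - 5 = -1)
(-137 + M(q))**2 = (-137 - 1)**2 = (-138)**2 = 19044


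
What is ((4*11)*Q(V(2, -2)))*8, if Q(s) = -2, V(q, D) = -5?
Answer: -704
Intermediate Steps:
((4*11)*Q(V(2, -2)))*8 = ((4*11)*(-2))*8 = (44*(-2))*8 = -88*8 = -704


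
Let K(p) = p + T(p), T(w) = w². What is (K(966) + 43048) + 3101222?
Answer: 4078392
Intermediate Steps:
K(p) = p + p²
(K(966) + 43048) + 3101222 = (966*(1 + 966) + 43048) + 3101222 = (966*967 + 43048) + 3101222 = (934122 + 43048) + 3101222 = 977170 + 3101222 = 4078392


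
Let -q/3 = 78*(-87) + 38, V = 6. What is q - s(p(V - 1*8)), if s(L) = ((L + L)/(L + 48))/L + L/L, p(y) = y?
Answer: 465588/23 ≈ 20243.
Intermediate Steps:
s(L) = 1 + 2/(48 + L) (s(L) = ((2*L)/(48 + L))/L + 1 = (2*L/(48 + L))/L + 1 = 2/(48 + L) + 1 = 1 + 2/(48 + L))
q = 20244 (q = -3*(78*(-87) + 38) = -3*(-6786 + 38) = -3*(-6748) = 20244)
q - s(p(V - 1*8)) = 20244 - (50 + (6 - 1*8))/(48 + (6 - 1*8)) = 20244 - (50 + (6 - 8))/(48 + (6 - 8)) = 20244 - (50 - 2)/(48 - 2) = 20244 - 48/46 = 20244 - 1*24/23 = 20244 - 24/23 = 465588/23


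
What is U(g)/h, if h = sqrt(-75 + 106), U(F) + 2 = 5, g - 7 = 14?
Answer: 3*sqrt(31)/31 ≈ 0.53882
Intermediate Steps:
g = 21 (g = 7 + 14 = 21)
U(F) = 3 (U(F) = -2 + 5 = 3)
h = sqrt(31) ≈ 5.5678
U(g)/h = 3/(sqrt(31)) = 3*(sqrt(31)/31) = 3*sqrt(31)/31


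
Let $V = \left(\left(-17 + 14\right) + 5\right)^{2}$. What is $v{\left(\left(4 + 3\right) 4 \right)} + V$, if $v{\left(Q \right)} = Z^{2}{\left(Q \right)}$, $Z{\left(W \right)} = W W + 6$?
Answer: $624104$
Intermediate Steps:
$V = 4$ ($V = \left(-3 + 5\right)^{2} = 2^{2} = 4$)
$Z{\left(W \right)} = 6 + W^{2}$ ($Z{\left(W \right)} = W^{2} + 6 = 6 + W^{2}$)
$v{\left(Q \right)} = \left(6 + Q^{2}\right)^{2}$
$v{\left(\left(4 + 3\right) 4 \right)} + V = \left(6 + \left(\left(4 + 3\right) 4\right)^{2}\right)^{2} + 4 = \left(6 + \left(7 \cdot 4\right)^{2}\right)^{2} + 4 = \left(6 + 28^{2}\right)^{2} + 4 = \left(6 + 784\right)^{2} + 4 = 790^{2} + 4 = 624100 + 4 = 624104$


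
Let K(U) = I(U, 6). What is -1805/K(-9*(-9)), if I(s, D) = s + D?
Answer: -1805/87 ≈ -20.747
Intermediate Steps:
I(s, D) = D + s
K(U) = 6 + U
-1805/K(-9*(-9)) = -1805/(6 - 9*(-9)) = -1805/(6 + 81) = -1805/87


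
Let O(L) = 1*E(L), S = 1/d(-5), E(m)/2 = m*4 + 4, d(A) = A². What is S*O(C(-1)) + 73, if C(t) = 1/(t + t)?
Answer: 1829/25 ≈ 73.160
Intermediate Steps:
C(t) = 1/(2*t)
E(m) = 8 + 8*m (E(m) = 2*(m*4 + 4) = 2*(4*m + 4) = 2*(4 + 4*m) = 8 + 8*m)
S = 1/25 (S = 1/((-5)²) = 1/25 ≈ 0.040000)
O(L) = 8 + 8*L (O(L) = 1*(8 + 8*L) = 8 + 8*L)
S*O(C(-1)) + 73 = (8 + 8*((½)/(-1)))/25 + 73 = (8 + 8*((½)*(-1)))/25 + 73 = (8 + 8*(-½))/25 + 73 = (8 - 4)/25 + 73 = (1/25)*4 + 73 = 4/25 + 73 = 1829/25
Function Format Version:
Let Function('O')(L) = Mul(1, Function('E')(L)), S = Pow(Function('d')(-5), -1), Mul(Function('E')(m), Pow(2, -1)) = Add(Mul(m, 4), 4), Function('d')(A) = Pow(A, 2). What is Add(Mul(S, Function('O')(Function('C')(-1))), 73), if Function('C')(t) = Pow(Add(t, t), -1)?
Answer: Rational(1829, 25) ≈ 73.160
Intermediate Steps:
Function('C')(t) = Mul(Rational(1, 2), Pow(t, -1)) (Function('C')(t) = Pow(Mul(2, t), -1) = Mul(Rational(1, 2), Pow(t, -1)))
Function('E')(m) = Add(8, Mul(8, m)) (Function('E')(m) = Mul(2, Add(Mul(m, 4), 4)) = Mul(2, Add(Mul(4, m), 4)) = Mul(2, Add(4, Mul(4, m))) = Add(8, Mul(8, m)))
S = Rational(1, 25) (S = Pow(Pow(-5, 2), -1) = Pow(25, -1) = Rational(1, 25) ≈ 0.040000)
Function('O')(L) = Add(8, Mul(8, L)) (Function('O')(L) = Mul(1, Add(8, Mul(8, L))) = Add(8, Mul(8, L)))
Add(Mul(S, Function('O')(Function('C')(-1))), 73) = Add(Mul(Rational(1, 25), Add(8, Mul(8, Mul(Rational(1, 2), Pow(-1, -1))))), 73) = Add(Mul(Rational(1, 25), Add(8, Mul(8, Mul(Rational(1, 2), -1)))), 73) = Add(Mul(Rational(1, 25), Add(8, Mul(8, Rational(-1, 2)))), 73) = Add(Mul(Rational(1, 25), Add(8, -4)), 73) = Add(Mul(Rational(1, 25), 4), 73) = Add(Rational(4, 25), 73) = Rational(1829, 25)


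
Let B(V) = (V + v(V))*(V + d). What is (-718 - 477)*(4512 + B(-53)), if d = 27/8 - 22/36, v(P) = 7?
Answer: -293519485/36 ≈ -8.1533e+6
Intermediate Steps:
d = 199/72 (d = 27*(1/8) - 22*1/36 = 27/8 - 11/18 = 199/72 ≈ 2.7639)
B(V) = (7 + V)*(199/72 + V) (B(V) = (V + 7)*(V + 199/72) = (7 + V)*(199/72 + V))
(-718 - 477)*(4512 + B(-53)) = (-718 - 477)*(4512 + (1393/72 + (-53)**2 + (703/72)*(-53))) = -1195*(4512 + (1393/72 + 2809 - 37259/72)) = -1195*(4512 + 83191/36) = -1195*245623/36 = -293519485/36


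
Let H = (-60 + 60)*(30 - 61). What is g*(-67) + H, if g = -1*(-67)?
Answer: -4489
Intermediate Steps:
H = 0 (H = 0*(-31) = 0)
g = 67
g*(-67) + H = 67*(-67) + 0 = -4489 + 0 = -4489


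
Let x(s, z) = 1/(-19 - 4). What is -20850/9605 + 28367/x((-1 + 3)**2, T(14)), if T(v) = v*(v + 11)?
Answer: -1253343331/1921 ≈ -6.5244e+5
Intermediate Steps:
T(v) = v*(11 + v)
x(s, z) = -1/23 (x(s, z) = 1/(-23) = -1/23)
-20850/9605 + 28367/x((-1 + 3)**2, T(14)) = -20850/9605 + 28367/(-1/23) = -20850*1/9605 + 28367*(-23) = -4170/1921 - 652441 = -1253343331/1921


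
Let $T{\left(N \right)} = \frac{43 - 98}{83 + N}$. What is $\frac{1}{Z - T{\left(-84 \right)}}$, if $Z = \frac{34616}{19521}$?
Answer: $- \frac{19521}{1039039} \approx -0.018788$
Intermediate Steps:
$T{\left(N \right)} = - \frac{55}{83 + N}$ ($T{\left(N \right)} = \frac{43 - 98}{83 + N} = - \frac{55}{83 + N}$)
$Z = \frac{34616}{19521}$ ($Z = 34616 \cdot \frac{1}{19521} = \frac{34616}{19521} \approx 1.7733$)
$\frac{1}{Z - T{\left(-84 \right)}} = \frac{1}{\frac{34616}{19521} - - \frac{55}{83 - 84}} = \frac{1}{\frac{34616}{19521} - - \frac{55}{-1}} = \frac{1}{\frac{34616}{19521} - \left(-55\right) \left(-1\right)} = \frac{1}{\frac{34616}{19521} - 55} = \frac{1}{- \frac{1039039}{19521}} = - \frac{19521}{1039039}$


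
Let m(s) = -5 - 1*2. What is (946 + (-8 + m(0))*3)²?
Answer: 811801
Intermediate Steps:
m(s) = -7 (m(s) = -5 - 2 = -7)
(946 + (-8 + m(0))*3)² = (946 + (-8 - 7)*3)² = (946 - 15*3)² = (946 - 45)² = 901² = 811801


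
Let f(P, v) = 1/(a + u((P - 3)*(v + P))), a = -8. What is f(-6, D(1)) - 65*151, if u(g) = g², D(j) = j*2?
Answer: -12641719/1288 ≈ -9815.0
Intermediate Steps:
D(j) = 2*j
f(P, v) = 1/(-8 + (-3 + P)²*(P + v)²) (f(P, v) = 1/(-8 + ((P - 3)*(v + P))²) = 1/(-8 + ((-3 + P)*(P + v))²) = 1/(-8 + (-3 + P)²*(P + v)²))
f(-6, D(1)) - 65*151 = 1/(-8 + ((-6)² - 3*(-6) - 6 - 12)²) - 65*151 = 1/(-8 + (36 + 18 - 3*2 - 6*2)²) - 9815 = 1/(-8 + (36 + 18 - 6 - 12)²) - 9815 = 1/(-8 + 36²) - 9815 = 1/(-8 + 1296) - 9815 = 1/1288 - 9815 = -12641719/1288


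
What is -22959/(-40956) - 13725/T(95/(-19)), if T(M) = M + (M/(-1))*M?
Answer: 6253443/13652 ≈ 458.06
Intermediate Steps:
T(M) = M - M² (T(M) = M + (M*(-1))*M = M + (-M)*M = M - M²)
-22959/(-40956) - 13725/T(95/(-19)) = -22959/(-40956) - 13725*(-1/(5*(1 - 95/(-19)))) = -22959*(-1/40956) - 13725*(-1/(5*(1 - 95*(-1)/19))) = 7653/13652 - 13725*(-1/(5*(1 - 1*(-5)))) = 7653/13652 - 13725*(-1/(5*(1 + 5))) = 7653/13652 - 13725/((-5*6)) = 7653/13652 - 13725/(-30) = 7653/13652 - 13725*(-1/30) = 7653/13652 + 915/2 = 6253443/13652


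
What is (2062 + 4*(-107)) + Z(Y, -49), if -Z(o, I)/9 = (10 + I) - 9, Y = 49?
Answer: 2066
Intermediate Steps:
Z(o, I) = -9 - 9*I (Z(o, I) = -9*((10 + I) - 9) = -9*(1 + I) = -9 - 9*I)
(2062 + 4*(-107)) + Z(Y, -49) = (2062 + 4*(-107)) + (-9 - 9*(-49)) = (2062 - 428) + (-9 + 441) = 1634 + 432 = 2066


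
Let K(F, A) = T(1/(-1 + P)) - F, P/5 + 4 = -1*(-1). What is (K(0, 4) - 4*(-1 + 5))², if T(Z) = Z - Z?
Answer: 256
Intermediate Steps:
P = -15 (P = -20 + 5*(-1*(-1)) = -20 + 5*1 = -20 + 5 = -15)
T(Z) = 0
K(F, A) = -F (K(F, A) = 0 - F = -F)
(K(0, 4) - 4*(-1 + 5))² = (-1*0 - 4*(-1 + 5))² = (0 - 4*4)² = (0 - 16)² = (-16)² = 256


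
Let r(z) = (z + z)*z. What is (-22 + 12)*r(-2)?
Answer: -80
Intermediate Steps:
r(z) = 2*z² (r(z) = (2*z)*z = 2*z²)
(-22 + 12)*r(-2) = (-22 + 12)*(2*(-2)²) = -20*4 = -10*8 = -80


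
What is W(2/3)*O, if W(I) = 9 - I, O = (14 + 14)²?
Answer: 19600/3 ≈ 6533.3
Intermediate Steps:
O = 784 (O = 28² = 784)
W(2/3)*O = (9 - 2/3)*784 = (9 - 1*⅔)*784 = (9 - ⅔)*784 = (25/3)*784 = 19600/3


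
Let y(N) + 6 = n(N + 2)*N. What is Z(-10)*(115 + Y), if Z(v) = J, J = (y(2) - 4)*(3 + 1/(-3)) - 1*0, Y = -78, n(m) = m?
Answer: -592/3 ≈ -197.33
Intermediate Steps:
y(N) = -6 + N*(2 + N) (y(N) = -6 + (N + 2)*N = -6 + (2 + N)*N = -6 + N*(2 + N))
J = -16/3 (J = ((-6 + 2*(2 + 2)) - 4)*(3 + 1/(-3)) - 1*0 = ((-6 + 2*4) - 4)*(3 - ⅓) + 0 = ((-6 + 8) - 4)*(8/3) + 0 = (2 - 4)*(8/3) + 0 = -2*8/3 + 0 = -16/3 + 0 = -16/3 ≈ -5.3333)
Z(v) = -16/3
Z(-10)*(115 + Y) = -16*(115 - 78)/3 = -16/3*37 = -592/3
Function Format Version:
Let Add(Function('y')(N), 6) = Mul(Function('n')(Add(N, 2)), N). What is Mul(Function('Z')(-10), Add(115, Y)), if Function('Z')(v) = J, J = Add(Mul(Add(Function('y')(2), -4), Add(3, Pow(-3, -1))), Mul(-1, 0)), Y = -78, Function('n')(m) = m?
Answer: Rational(-592, 3) ≈ -197.33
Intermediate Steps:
Function('y')(N) = Add(-6, Mul(N, Add(2, N))) (Function('y')(N) = Add(-6, Mul(Add(N, 2), N)) = Add(-6, Mul(Add(2, N), N)) = Add(-6, Mul(N, Add(2, N))))
J = Rational(-16, 3) (J = Add(Mul(Add(Add(-6, Mul(2, Add(2, 2))), -4), Add(3, Pow(-3, -1))), Mul(-1, 0)) = Add(Mul(Add(Add(-6, Mul(2, 4)), -4), Add(3, Rational(-1, 3))), 0) = Add(Mul(Add(Add(-6, 8), -4), Rational(8, 3)), 0) = Add(Mul(Add(2, -4), Rational(8, 3)), 0) = Add(Mul(-2, Rational(8, 3)), 0) = Add(Rational(-16, 3), 0) = Rational(-16, 3) ≈ -5.3333)
Function('Z')(v) = Rational(-16, 3)
Mul(Function('Z')(-10), Add(115, Y)) = Mul(Rational(-16, 3), Add(115, -78)) = Mul(Rational(-16, 3), 37) = Rational(-592, 3)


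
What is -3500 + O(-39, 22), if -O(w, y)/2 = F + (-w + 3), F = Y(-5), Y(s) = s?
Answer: -3574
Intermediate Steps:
F = -5
O(w, y) = 4 + 2*w (O(w, y) = -2*(-5 + (-w + 3)) = -2*(-5 + (3 - w)) = -2*(-2 - w) = 4 + 2*w)
-3500 + O(-39, 22) = -3500 + (4 + 2*(-39)) = -3500 + (4 - 78) = -3500 - 74 = -3574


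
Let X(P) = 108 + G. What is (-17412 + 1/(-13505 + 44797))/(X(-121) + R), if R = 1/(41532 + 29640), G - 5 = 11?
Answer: -9694628199279/69040548767 ≈ -140.42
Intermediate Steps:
G = 16 (G = 5 + 11 = 16)
X(P) = 124 (X(P) = 108 + 16 = 124)
R = 1/71172 ≈ 1.4050e-5
(-17412 + 1/(-13505 + 44797))/(X(-121) + R) = (-17412 + 1/(-13505 + 44797))/(124 + 1/71172) = (-17412 + 1/31292)/(8825329/71172) = (-17412 + 1/31292)*(71172/8825329) = -544856303/31292*71172/8825329 = -9694628199279/69040548767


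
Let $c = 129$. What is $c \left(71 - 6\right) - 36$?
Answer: $8349$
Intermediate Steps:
$c \left(71 - 6\right) - 36 = 129 \left(71 - 6\right) - 36 = 129 \cdot 65 - 36 = 8385 - 36 = 8349$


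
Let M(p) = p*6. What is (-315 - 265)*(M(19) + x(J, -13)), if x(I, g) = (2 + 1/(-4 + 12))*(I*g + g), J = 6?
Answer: 92075/2 ≈ 46038.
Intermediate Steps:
M(p) = 6*p
x(I, g) = 17*g/8 + 17*I*g/8 (x(I, g) = (2 + 1/8)*(g + I*g) = (2 + ⅛)*(g + I*g) = 17*(g + I*g)/8 = 17*g/8 + 17*I*g/8)
(-315 - 265)*(M(19) + x(J, -13)) = (-315 - 265)*(6*19 + (17/8)*(-13)*(1 + 6)) = -580*(114 + (17/8)*(-13)*7) = -580*(114 - 1547/8) = -580*(-635/8) = 92075/2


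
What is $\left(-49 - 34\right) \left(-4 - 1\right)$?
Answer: $415$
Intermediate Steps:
$\left(-49 - 34\right) \left(-4 - 1\right) = \left(-83\right) \left(-5\right) = 415$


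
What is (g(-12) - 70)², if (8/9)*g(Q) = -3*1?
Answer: 344569/64 ≈ 5383.9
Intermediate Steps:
g(Q) = -27/8 (g(Q) = 9*(-3*1)/8 = (9/8)*(-3) = -27/8)
(g(-12) - 70)² = (-27/8 - 70)² = (-587/8)² = 344569/64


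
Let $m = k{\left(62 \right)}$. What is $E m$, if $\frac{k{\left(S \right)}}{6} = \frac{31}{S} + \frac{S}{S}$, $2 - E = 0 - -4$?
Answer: $-18$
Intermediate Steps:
$E = -2$ ($E = 2 - \left(0 - -4\right) = 2 - \left(0 + 4\right) = 2 - 4 = -2$)
$k{\left(S \right)} = 6 + \frac{186}{S}$ ($k{\left(S \right)} = 6 \left(\frac{31}{S} + \frac{S}{S}\right) = 6 \left(\frac{31}{S} + 1\right) = 6 \left(1 + \frac{31}{S}\right) = 6 + \frac{186}{S}$)
$m = 9$ ($m = 6 + \frac{186}{62} = 6 + 186 \cdot \frac{1}{62} = 6 + 3 = 9$)
$E m = \left(-2\right) 9 = -18$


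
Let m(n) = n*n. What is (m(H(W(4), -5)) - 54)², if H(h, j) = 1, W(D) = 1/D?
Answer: 2809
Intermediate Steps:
W(D) = 1/D
m(n) = n²
(m(H(W(4), -5)) - 54)² = (1² - 54)² = (1 - 54)² = (-53)² = 2809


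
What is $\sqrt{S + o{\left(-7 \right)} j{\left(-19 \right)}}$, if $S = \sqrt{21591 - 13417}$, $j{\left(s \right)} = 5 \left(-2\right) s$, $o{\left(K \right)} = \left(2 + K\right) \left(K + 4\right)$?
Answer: $\sqrt{2850 + \sqrt{8174}} \approx 54.226$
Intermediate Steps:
$o{\left(K \right)} = \left(2 + K\right) \left(4 + K\right)$
$j{\left(s \right)} = - 10 s$
$S = \sqrt{8174} \approx 90.41$
$\sqrt{S + o{\left(-7 \right)} j{\left(-19 \right)}} = \sqrt{\sqrt{8174} + \left(8 + \left(-7\right)^{2} + 6 \left(-7\right)\right) \left(\left(-10\right) \left(-19\right)\right)} = \sqrt{\sqrt{8174} + \left(8 + 49 - 42\right) 190} = \sqrt{\sqrt{8174} + 15 \cdot 190} = \sqrt{\sqrt{8174} + 2850} = \sqrt{2850 + \sqrt{8174}}$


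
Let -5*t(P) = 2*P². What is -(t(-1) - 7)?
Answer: 37/5 ≈ 7.4000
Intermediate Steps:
t(P) = -2*P²/5
-(t(-1) - 7) = -(-⅖*(-1)² - 7) = -(-⅖*1 - 7) = -(-⅖ - 7) = -1*(-37/5) = 37/5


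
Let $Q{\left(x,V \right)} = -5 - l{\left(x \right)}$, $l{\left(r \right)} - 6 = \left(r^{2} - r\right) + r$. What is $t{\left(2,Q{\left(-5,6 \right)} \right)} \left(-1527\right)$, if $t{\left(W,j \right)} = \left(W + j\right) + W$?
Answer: $48864$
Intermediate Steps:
$l{\left(r \right)} = 6 + r^{2}$ ($l{\left(r \right)} = 6 + \left(\left(r^{2} - r\right) + r\right) = 6 + r^{2}$)
$Q{\left(x,V \right)} = -11 - x^{2}$ ($Q{\left(x,V \right)} = -5 - \left(6 + x^{2}\right) = -11 - x^{2}$)
$t{\left(W,j \right)} = j + 2 W$
$t{\left(2,Q{\left(-5,6 \right)} \right)} \left(-1527\right) = \left(\left(-11 - \left(-5\right)^{2}\right) + 2 \cdot 2\right) \left(-1527\right) = \left(\left(-11 - 25\right) + 4\right) \left(-1527\right) = \left(-36 + 4\right) \left(-1527\right) = \left(-32\right) \left(-1527\right) = 48864$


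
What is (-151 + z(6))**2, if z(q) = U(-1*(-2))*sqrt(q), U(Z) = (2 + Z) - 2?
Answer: 22825 - 604*sqrt(6) ≈ 21346.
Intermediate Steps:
U(Z) = Z
z(q) = 2*sqrt(q) (z(q) = (-1*(-2))*sqrt(q) = 2*sqrt(q))
(-151 + z(6))**2 = (-151 + 2*sqrt(6))**2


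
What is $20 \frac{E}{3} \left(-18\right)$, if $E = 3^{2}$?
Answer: $-1080$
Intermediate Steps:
$E = 9$
$20 \frac{E}{3} \left(-18\right) = 20 \cdot \frac{9}{3} \left(-18\right) = 20 \cdot 9 \cdot \frac{1}{3} \left(-18\right) = 20 \cdot 3 \left(-18\right) = 60 \left(-18\right) = -1080$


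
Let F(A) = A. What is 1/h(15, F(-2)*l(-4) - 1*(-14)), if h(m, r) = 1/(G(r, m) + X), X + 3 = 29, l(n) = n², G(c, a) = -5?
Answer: 21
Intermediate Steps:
X = 26 (X = -3 + 29 = 26)
h(m, r) = 1/21 (h(m, r) = 1/(-5 + 26) = 1/21)
1/h(15, F(-2)*l(-4) - 1*(-14)) = 1/(1/21) = 21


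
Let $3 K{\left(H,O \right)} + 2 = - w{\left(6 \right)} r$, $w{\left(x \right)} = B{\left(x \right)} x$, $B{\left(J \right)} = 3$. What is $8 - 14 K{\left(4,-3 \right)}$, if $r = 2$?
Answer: $\frac{556}{3} \approx 185.33$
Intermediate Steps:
$w{\left(x \right)} = 3 x$
$K{\left(H,O \right)} = - \frac{38}{3}$ ($K{\left(H,O \right)} = - \frac{2}{3} + \frac{- 3 \cdot 6 \cdot 2}{3} = - \frac{2}{3} + \frac{\left(-1\right) 18 \cdot 2}{3} = - \frac{2}{3} + \frac{\left(-18\right) 2}{3} = - \frac{2}{3} + \frac{1}{3} \left(-36\right) = - \frac{2}{3} - 12 = - \frac{38}{3}$)
$8 - 14 K{\left(4,-3 \right)} = 8 - - \frac{532}{3} = 8 + \frac{532}{3} = \frac{556}{3}$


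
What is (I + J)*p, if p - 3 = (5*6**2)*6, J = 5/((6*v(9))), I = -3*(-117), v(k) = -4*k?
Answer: 27367771/72 ≈ 3.8011e+5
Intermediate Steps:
I = 351
J = -5/216 (J = 5/((6*(-4*9))) = 5/((6*(-36))) = 5/(-216) = 5*(-1/216) = -5/216 ≈ -0.023148)
p = 1083 (p = 3 + (5*6**2)*6 = 3 + (5*36)*6 = 3 + 180*6 = 3 + 1080 = 1083)
(I + J)*p = (351 - 5/216)*1083 = (75811/216)*1083 = 27367771/72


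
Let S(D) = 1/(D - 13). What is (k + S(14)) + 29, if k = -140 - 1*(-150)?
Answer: 40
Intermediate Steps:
S(D) = 1/(-13 + D)
k = 10 (k = -140 + 150 = 10)
(k + S(14)) + 29 = (10 + 1/(-13 + 14)) + 29 = (10 + 1/1) + 29 = (10 + 1) + 29 = 11 + 29 = 40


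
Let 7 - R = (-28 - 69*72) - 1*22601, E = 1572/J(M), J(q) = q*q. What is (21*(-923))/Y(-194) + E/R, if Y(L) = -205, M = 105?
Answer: 98315136376/1039808175 ≈ 94.551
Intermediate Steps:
J(q) = q**2
E = 524/3675 (E = 1572/(105**2) = 1572/11025 = 1572*(1/11025) = 524/3675 ≈ 0.14259)
R = 27604 (R = 7 - ((-28 - 69*72) - 1*22601) = 7 - ((-28 - 4968) - 22601) = 7 - (-4996 - 22601) = 7 - 1*(-27597) = 7 + 27597 = 27604)
(21*(-923))/Y(-194) + E/R = (21*(-923))/(-205) + (524/3675)/27604 = -19383*(-1/205) + (524/3675)*(1/27604) = 19383/205 + 131/25361175 = 98315136376/1039808175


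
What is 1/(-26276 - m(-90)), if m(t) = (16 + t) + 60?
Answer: -1/26262 ≈ -3.8078e-5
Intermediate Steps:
m(t) = 76 + t
1/(-26276 - m(-90)) = 1/(-26276 - (76 - 90)) = 1/(-26276 - 1*(-14)) = 1/(-26276 + 14) = 1/(-26262) = -1/26262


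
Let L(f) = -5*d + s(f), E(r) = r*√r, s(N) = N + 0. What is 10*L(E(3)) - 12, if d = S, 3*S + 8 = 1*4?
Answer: 164/3 + 30*√3 ≈ 106.63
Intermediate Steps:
s(N) = N
S = -4/3 (S = -8/3 + (1*4)/3 = -8/3 + (⅓)*4 = -8/3 + 4/3 = -4/3 ≈ -1.3333)
d = -4/3 ≈ -1.3333
E(r) = r^(3/2)
L(f) = 20/3 + f (L(f) = -5*(-4/3) + f = 20/3 + f)
10*L(E(3)) - 12 = 10*(20/3 + 3^(3/2)) - 12 = 10*(20/3 + 3*√3) - 12 = (200/3 + 30*√3) - 12 = 164/3 + 30*√3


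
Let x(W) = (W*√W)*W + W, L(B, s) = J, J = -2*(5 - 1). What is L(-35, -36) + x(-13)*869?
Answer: -11305 + 146861*I*√13 ≈ -11305.0 + 5.2952e+5*I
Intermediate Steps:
J = -8 (J = -2*4 = -8)
L(B, s) = -8
x(W) = W + W^(5/2) (x(W) = W^(3/2)*W + W = W^(5/2) + W = W + W^(5/2))
L(-35, -36) + x(-13)*869 = -8 + (-13 + (-13)^(5/2))*869 = -8 + (-13 + 169*I*√13)*869 = -8 + (-11297 + 146861*I*√13) = -11305 + 146861*I*√13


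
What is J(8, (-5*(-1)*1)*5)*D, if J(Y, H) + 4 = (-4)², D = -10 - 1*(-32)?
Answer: 264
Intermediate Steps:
D = 22 (D = -10 + 32 = 22)
J(Y, H) = 12 (J(Y, H) = -4 + (-4)² = -4 + 16 = 12)
J(8, (-5*(-1)*1)*5)*D = 12*22 = 264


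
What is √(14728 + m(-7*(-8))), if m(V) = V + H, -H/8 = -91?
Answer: 2*√3878 ≈ 124.55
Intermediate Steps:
H = 728 (H = -8*(-91) = 728)
m(V) = 728 + V (m(V) = V + 728 = 728 + V)
√(14728 + m(-7*(-8))) = √(14728 + (728 - 7*(-8))) = √(14728 + (728 + 56)) = √(14728 + 784) = √15512 = 2*√3878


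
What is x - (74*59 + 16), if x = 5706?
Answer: 1324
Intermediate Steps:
x - (74*59 + 16) = 5706 - (74*59 + 16) = 5706 - (4366 + 16) = 5706 - 1*4382 = 5706 - 4382 = 1324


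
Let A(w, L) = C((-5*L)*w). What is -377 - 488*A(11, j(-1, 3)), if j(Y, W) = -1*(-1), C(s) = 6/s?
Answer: -17807/55 ≈ -323.76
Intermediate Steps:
j(Y, W) = 1
A(w, L) = -6/(5*L*w) (A(w, L) = 6/(((-5*L)*w)) = 6/((-5*L*w)) = 6*(-1/(5*L*w)) = -6/(5*L*w))
-377 - 488*A(11, j(-1, 3)) = -377 - (-2928)/(5*1*11) = -377 - (-2928)/(5*11) = -377 - 488*(-6/55) = -377 + 2928/55 = -17807/55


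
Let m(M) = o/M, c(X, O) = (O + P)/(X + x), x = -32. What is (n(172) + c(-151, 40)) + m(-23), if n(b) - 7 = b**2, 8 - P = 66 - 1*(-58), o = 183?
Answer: 124516778/4209 ≈ 29583.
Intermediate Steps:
P = -116 (P = 8 - (66 - 1*(-58)) = 8 - (66 + 58) = 8 - 1*124 = 8 - 124 = -116)
n(b) = 7 + b**2
c(X, O) = (-116 + O)/(-32 + X) (c(X, O) = (O - 116)/(X - 32) = (-116 + O)/(-32 + X))
m(M) = 183/M
(n(172) + c(-151, 40)) + m(-23) = ((7 + 172**2) + (-116 + 40)/(-32 - 151)) + 183/(-23) = ((7 + 29584) - 76/(-183)) + 183*(-1/23) = (29591 - 1/183*(-76)) - 183/23 = (29591 + 76/183) - 183/23 = 5415229/183 - 183/23 = 124516778/4209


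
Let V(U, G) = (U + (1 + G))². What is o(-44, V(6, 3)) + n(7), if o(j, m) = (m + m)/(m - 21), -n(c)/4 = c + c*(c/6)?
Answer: -13778/237 ≈ -58.135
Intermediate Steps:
V(U, G) = (1 + G + U)²
n(c) = -4*c - 2*c²/3 (n(c) = -4*(c + c*(c/6)) = -4*(c + c²/6) = -4*c - 2*c²/3)
o(j, m) = 2*m/(-21 + m) (o(j, m) = (2*m)/(-21 + m) = 2*m/(-21 + m))
o(-44, V(6, 3)) + n(7) = 2*(1 + 3 + 6)²/(-21 + (1 + 3 + 6)²) - ⅔*7*(6 + 7) = 2*10²/(-21 + 10²) - ⅔*7*13 = 2*100/(-21 + 100) - 182/3 = 2*100/79 - 182/3 = 2*100*(1/79) - 182/3 = 200/79 - 182/3 = -13778/237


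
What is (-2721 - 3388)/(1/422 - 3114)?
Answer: 2577998/1314107 ≈ 1.9618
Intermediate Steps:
(-2721 - 3388)/(1/422 - 3114) = -6109/(1/422 - 3114) = -6109/(-1314107/422) = -6109*(-422/1314107) = 2577998/1314107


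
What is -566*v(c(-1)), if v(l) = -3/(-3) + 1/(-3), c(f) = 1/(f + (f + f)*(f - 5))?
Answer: -1132/3 ≈ -377.33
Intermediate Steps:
c(f) = 1/(f + 2*f*(-5 + f)) (c(f) = 1/(f + (2*f)*(-5 + f)) = 1/(f + 2*f*(-5 + f)))
v(l) = ⅔ (v(l) = -3*(-⅓) + 1*(-⅓) = 1 - ⅓ = ⅔)
-566*v(c(-1)) = -566*⅔ = -1132/3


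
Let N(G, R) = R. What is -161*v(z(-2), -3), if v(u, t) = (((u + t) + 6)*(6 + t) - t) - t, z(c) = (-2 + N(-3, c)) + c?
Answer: 483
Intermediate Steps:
z(c) = -2 + 2*c (z(c) = (-2 + c) + c = -2 + 2*c)
v(u, t) = -2*t + (6 + t)*(6 + t + u) (v(u, t) = (((t + u) + 6)*(6 + t) - t) - t = ((6 + t + u)*(6 + t) - t) - t = ((6 + t)*(6 + t + u) - t) - t = (-t + (6 + t)*(6 + t + u)) - t = -2*t + (6 + t)*(6 + t + u))
-161*v(z(-2), -3) = -161*(36 + (-3)² + 6*(-2 + 2*(-2)) + 10*(-3) - 3*(-2 + 2*(-2))) = -161*(36 + 9 + 6*(-2 - 4) - 30 - 3*(-2 - 4)) = -161*(36 + 9 + 6*(-6) - 30 - 3*(-6)) = -161*(36 + 9 - 36 - 30 + 18) = -161*(-3) = 483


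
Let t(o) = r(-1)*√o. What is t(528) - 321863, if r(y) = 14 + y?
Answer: -321863 + 52*√33 ≈ -3.2156e+5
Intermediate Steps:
t(o) = 13*√o (t(o) = (14 - 1)*√o = 13*√o)
t(528) - 321863 = 13*√528 - 321863 = 13*(4*√33) - 321863 = 52*√33 - 321863 = -321863 + 52*√33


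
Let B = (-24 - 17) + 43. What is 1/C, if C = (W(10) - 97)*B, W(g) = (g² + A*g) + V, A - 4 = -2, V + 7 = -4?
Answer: 1/24 ≈ 0.041667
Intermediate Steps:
V = -11 (V = -7 - 4 = -11)
A = 2 (A = 4 - 2 = 2)
B = 2 (B = -41 + 43 = 2)
W(g) = -11 + g² + 2*g (W(g) = (g² + 2*g) - 11 = -11 + g² + 2*g)
C = 24 (C = ((-11 + 10² + 2*10) - 97)*2 = ((-11 + 100 + 20) - 97)*2 = (109 - 97)*2 = 12*2 = 24)
1/C = 1/24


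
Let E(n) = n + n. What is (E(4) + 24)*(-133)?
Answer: -4256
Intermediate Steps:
E(n) = 2*n
(E(4) + 24)*(-133) = (2*4 + 24)*(-133) = (8 + 24)*(-133) = 32*(-133) = -4256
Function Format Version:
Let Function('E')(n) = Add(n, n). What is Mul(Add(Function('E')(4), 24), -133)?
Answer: -4256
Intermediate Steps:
Function('E')(n) = Mul(2, n)
Mul(Add(Function('E')(4), 24), -133) = Mul(Add(Mul(2, 4), 24), -133) = Mul(Add(8, 24), -133) = Mul(32, -133) = -4256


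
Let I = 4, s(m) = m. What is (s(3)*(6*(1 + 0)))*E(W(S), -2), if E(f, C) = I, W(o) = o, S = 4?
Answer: 72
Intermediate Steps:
E(f, C) = 4
(s(3)*(6*(1 + 0)))*E(W(S), -2) = (3*(6*(1 + 0)))*4 = (3*(6*1))*4 = (3*6)*4 = 18*4 = 72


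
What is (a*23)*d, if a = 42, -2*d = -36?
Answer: 17388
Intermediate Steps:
d = 18 (d = -1/2*(-36) = 18)
(a*23)*d = (42*23)*18 = 966*18 = 17388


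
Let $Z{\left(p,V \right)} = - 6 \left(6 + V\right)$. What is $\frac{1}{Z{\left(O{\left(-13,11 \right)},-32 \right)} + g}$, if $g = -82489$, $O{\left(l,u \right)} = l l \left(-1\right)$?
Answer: $- \frac{1}{82333} \approx -1.2146 \cdot 10^{-5}$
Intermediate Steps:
$O{\left(l,u \right)} = - l^{2}$ ($O{\left(l,u \right)} = l^{2} \left(-1\right) = - l^{2}$)
$Z{\left(p,V \right)} = -36 - 6 V$
$\frac{1}{Z{\left(O{\left(-13,11 \right)},-32 \right)} + g} = \frac{1}{\left(-36 - -192\right) - 82489} = \frac{1}{\left(-36 + 192\right) - 82489} = \frac{1}{156 - 82489} = \frac{1}{-82333} = - \frac{1}{82333}$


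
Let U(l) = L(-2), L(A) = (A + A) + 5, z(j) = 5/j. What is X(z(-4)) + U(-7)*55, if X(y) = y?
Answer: 215/4 ≈ 53.750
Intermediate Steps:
L(A) = 5 + 2*A (L(A) = 2*A + 5 = 5 + 2*A)
U(l) = 1 (U(l) = 5 + 2*(-2) = 5 - 4 = 1)
X(z(-4)) + U(-7)*55 = 5/(-4) + 1*55 = 5*(-1/4) + 55 = -5/4 + 55 = 215/4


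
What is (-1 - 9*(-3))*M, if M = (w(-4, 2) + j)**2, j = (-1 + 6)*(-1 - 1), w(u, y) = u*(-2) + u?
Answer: 936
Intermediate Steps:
w(u, y) = -u (w(u, y) = -2*u + u = -u)
j = -10 (j = 5*(-2) = -10)
M = 36 (M = (-1*(-4) - 10)**2 = (4 - 10)**2 = (-6)**2 = 36)
(-1 - 9*(-3))*M = (-1 - 9*(-3))*36 = (-1 + 27)*36 = 26*36 = 936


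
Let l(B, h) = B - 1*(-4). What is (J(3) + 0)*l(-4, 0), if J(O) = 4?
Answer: 0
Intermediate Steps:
l(B, h) = 4 + B (l(B, h) = B + 4 = 4 + B)
(J(3) + 0)*l(-4, 0) = (4 + 0)*(4 - 4) = 4*0 = 0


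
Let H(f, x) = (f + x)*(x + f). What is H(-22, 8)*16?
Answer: 3136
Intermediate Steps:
H(f, x) = (f + x)² (H(f, x) = (f + x)*(f + x) = (f + x)²)
H(-22, 8)*16 = (-22 + 8)²*16 = (-14)²*16 = 196*16 = 3136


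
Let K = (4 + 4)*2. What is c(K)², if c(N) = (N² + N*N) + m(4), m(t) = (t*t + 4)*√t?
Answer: 304704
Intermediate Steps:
K = 16 (K = 8*2 = 16)
m(t) = √t*(4 + t²) (m(t) = (t² + 4)*√t = (4 + t²)*√t = √t*(4 + t²))
c(N) = 40 + 2*N² (c(N) = (N² + N*N) + √4*(4 + 4²) = (N² + N²) + 2*(4 + 16) = 2*N² + 2*20 = 2*N² + 40 = 40 + 2*N²)
c(K)² = (40 + 2*16²)² = (40 + 2*256)² = (40 + 512)² = 552² = 304704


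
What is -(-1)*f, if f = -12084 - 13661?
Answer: -25745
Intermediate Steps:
f = -25745
-(-1)*f = -(-1)*(-25745) = -1*25745 = -25745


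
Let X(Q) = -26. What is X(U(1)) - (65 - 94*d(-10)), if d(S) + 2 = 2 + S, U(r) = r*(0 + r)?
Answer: -1031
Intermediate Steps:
U(r) = r**2 (U(r) = r*r = r**2)
d(S) = S (d(S) = -2 + (2 + S) = S)
X(U(1)) - (65 - 94*d(-10)) = -26 - (65 - 94*(-10)) = -26 - (65 + 940) = -26 - 1*1005 = -26 - 1005 = -1031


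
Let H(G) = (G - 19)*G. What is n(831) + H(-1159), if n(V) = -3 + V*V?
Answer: 2055860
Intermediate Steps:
n(V) = -3 + V²
H(G) = G*(-19 + G) (H(G) = (-19 + G)*G = G*(-19 + G))
n(831) + H(-1159) = (-3 + 831²) - 1159*(-19 - 1159) = (-3 + 690561) - 1159*(-1178) = 690558 + 1365302 = 2055860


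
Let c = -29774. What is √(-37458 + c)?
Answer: 4*I*√4202 ≈ 259.29*I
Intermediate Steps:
√(-37458 + c) = √(-37458 - 29774) = √(-67232) = 4*I*√4202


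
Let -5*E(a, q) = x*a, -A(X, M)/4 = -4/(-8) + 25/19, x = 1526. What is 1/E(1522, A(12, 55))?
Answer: -5/2322572 ≈ -2.1528e-6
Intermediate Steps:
A(X, M) = -138/19 (A(X, M) = -4*(-4/(-8) + 25/19) = -4*(-4*(-⅛) + 25*(1/19)) = -4*(½ + 25/19) = -4*69/38 = -138/19)
E(a, q) = -1526*a/5
1/E(1522, A(12, 55)) = 1/(-1526/5*1522) = 1/(-2322572/5) = -5/2322572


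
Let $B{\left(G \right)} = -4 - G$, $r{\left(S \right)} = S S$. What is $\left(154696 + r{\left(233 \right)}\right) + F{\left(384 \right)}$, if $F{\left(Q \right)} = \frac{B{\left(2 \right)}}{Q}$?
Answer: $\frac{13375039}{64} \approx 2.0899 \cdot 10^{5}$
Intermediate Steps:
$r{\left(S \right)} = S^{2}$
$F{\left(Q \right)} = - \frac{6}{Q}$ ($F{\left(Q \right)} = \frac{-4 - 2}{Q} = - \frac{6}{Q}$)
$\left(154696 + r{\left(233 \right)}\right) + F{\left(384 \right)} = \left(154696 + 233^{2}\right) - \frac{6}{384} = \left(154696 + 54289\right) - \frac{1}{64} = 208985 - \frac{1}{64} = \frac{13375039}{64}$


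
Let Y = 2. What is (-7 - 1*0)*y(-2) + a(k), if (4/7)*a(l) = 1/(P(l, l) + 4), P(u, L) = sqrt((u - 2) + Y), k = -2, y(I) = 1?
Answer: 7*(-4*sqrt(2) + 15*I)/(4*(sqrt(2) - 4*I)) ≈ -6.6111 - 0.13749*I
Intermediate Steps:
P(u, L) = sqrt(u) (P(u, L) = sqrt((u - 2) + 2) = sqrt((-2 + u) + 2) = sqrt(u))
a(l) = 7/(4*(4 + sqrt(l))) (a(l) = 7/(4*(sqrt(l) + 4)) = 7/(4*(4 + sqrt(l))))
(-7 - 1*0)*y(-2) + a(k) = (-7 - 1*0)*1 + 7/(4*(4 + sqrt(-2))) = (-7 + 0)*1 + 7/(4*(4 + I*sqrt(2))) = -7*1 + 7/(4*(4 + I*sqrt(2))) = -7 + 7/(4*(4 + I*sqrt(2)))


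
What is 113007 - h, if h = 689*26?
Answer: 95093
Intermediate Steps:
h = 17914
113007 - h = 113007 - 1*17914 = 113007 - 17914 = 95093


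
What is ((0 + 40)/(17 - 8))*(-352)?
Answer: -14080/9 ≈ -1564.4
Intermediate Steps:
((0 + 40)/(17 - 8))*(-352) = (40/9)*(-352) = -14080/9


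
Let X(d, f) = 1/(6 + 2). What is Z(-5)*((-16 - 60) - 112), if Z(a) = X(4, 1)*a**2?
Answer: -1175/2 ≈ -587.50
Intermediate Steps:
X(d, f) = 1/8
Z(a) = a**2/8
Z(-5)*((-16 - 60) - 112) = ((1/8)*(-5)**2)*((-16 - 60) - 112) = ((1/8)*25)*(-76 - 112) = (25/8)*(-188) = -1175/2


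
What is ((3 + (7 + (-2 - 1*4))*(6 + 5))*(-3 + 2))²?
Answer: 196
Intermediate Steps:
((3 + (7 + (-2 - 1*4))*(6 + 5))*(-3 + 2))² = ((3 + (7 + (-2 - 4))*11)*(-1))² = ((3 + (7 - 6)*11)*(-1))² = ((3 + 1*11)*(-1))² = ((3 + 11)*(-1))² = (14*(-1))² = (-14)² = 196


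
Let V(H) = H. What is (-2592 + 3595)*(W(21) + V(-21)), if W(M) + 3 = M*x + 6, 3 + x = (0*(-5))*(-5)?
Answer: -81243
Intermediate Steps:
x = -3 (x = -3 + (0*(-5))*(-5) = -3 + 0*(-5) = -3 + 0 = -3)
W(M) = 3 - 3*M (W(M) = -3 + (M*(-3) + 6) = -3 + (-3*M + 6) = -3 + (6 - 3*M) = 3 - 3*M)
(-2592 + 3595)*(W(21) + V(-21)) = (-2592 + 3595)*((3 - 3*21) - 21) = 1003*((3 - 63) - 21) = 1003*(-60 - 21) = 1003*(-81) = -81243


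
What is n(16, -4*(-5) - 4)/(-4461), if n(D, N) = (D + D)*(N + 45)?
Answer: -1952/4461 ≈ -0.43757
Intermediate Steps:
n(D, N) = 2*D*(45 + N) (n(D, N) = (2*D)*(45 + N) = 2*D*(45 + N))
n(16, -4*(-5) - 4)/(-4461) = (2*16*(45 + (-4*(-5) - 4)))/(-4461) = (2*16*(45 + (20 - 4)))*(-1/4461) = (2*16*(45 + 16))*(-1/4461) = (2*16*61)*(-1/4461) = 1952*(-1/4461) = -1952/4461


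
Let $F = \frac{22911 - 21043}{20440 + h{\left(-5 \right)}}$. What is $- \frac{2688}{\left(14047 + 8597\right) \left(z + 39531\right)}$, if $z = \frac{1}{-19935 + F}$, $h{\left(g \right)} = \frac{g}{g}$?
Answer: $- \frac{5704852538}{1899792220614027} \approx -3.0029 \cdot 10^{-6}$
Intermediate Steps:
$h{\left(g \right)} = 1$
$F = \frac{1868}{20441}$ ($F = \frac{22911 - 21043}{20440 + 1} = \frac{1868}{20441} \approx 0.091385$)
$z = - \frac{20441}{407489467}$ ($z = \frac{1}{-19935 + \frac{1868}{20441}} = \frac{1}{- \frac{407489467}{20441}} = - \frac{20441}{407489467} \approx -5.0163 \cdot 10^{-5}$)
$- \frac{2688}{\left(14047 + 8597\right) \left(z + 39531\right)} = - \frac{2688}{\left(14047 + 8597\right) \left(- \frac{20441}{407489467} + 39531\right)} = - \frac{2688}{22644 \cdot \frac{16108466099536}{407489467}} = - \frac{2688}{\frac{364760106357893184}{407489467}} = \left(-2688\right) \frac{407489467}{364760106357893184} = - \frac{5704852538}{1899792220614027}$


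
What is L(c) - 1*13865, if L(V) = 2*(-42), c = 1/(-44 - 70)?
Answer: -13949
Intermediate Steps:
c = -1/114 (c = 1/(-114) = -1/114 ≈ -0.0087719)
L(V) = -84
L(c) - 1*13865 = -84 - 1*13865 = -84 - 13865 = -13949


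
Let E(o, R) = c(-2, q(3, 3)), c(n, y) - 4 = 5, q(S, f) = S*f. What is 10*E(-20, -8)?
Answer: 90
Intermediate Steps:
c(n, y) = 9 (c(n, y) = 4 + 5 = 9)
E(o, R) = 9
10*E(-20, -8) = 10*9 = 90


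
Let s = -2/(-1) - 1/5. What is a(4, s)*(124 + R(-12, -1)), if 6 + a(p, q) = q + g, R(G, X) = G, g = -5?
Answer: -5152/5 ≈ -1030.4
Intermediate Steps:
s = 9/5 (s = -2*(-1) - 1*1/5 = 2 - 1/5 = 9/5 ≈ 1.8000)
a(p, q) = -11 + q (a(p, q) = -6 + (q - 5) = -6 + (-5 + q) = -11 + q)
a(4, s)*(124 + R(-12, -1)) = (-11 + 9/5)*(124 - 12) = -46/5*112 = -5152/5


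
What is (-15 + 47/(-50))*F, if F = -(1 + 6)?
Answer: 5579/50 ≈ 111.58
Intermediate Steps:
F = -7 (F = -1*7 = -7)
(-15 + 47/(-50))*F = (-15 + 47/(-50))*(-7) = (-15 + 47*(-1/50))*(-7) = (-15 - 47/50)*(-7) = -797/50*(-7) = 5579/50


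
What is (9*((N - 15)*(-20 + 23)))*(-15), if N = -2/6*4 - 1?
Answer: 7020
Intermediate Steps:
N = -7/3 (N = -2*⅙*4 - 1 = -⅓*4 - 1 = -4/3 - 1 = -7/3 ≈ -2.3333)
(9*((N - 15)*(-20 + 23)))*(-15) = (9*((-7/3 - 15)*(-20 + 23)))*(-15) = (9*(-52/3*3))*(-15) = (9*(-52))*(-15) = -468*(-15) = 7020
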